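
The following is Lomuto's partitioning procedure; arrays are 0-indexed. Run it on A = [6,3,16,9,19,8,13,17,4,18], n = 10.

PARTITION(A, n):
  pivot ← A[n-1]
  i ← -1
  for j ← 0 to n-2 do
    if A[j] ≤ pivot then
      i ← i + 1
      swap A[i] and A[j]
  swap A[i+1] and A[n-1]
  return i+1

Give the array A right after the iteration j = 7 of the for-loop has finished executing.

pivot = A[9] = 18; i = -1
j=0: A[0]=6 ≤ 18 → i=0, swap A[0],A[0] (no change) → [6,3,16,9,19,8,13,17,4,18]
j=1: A[1]=3 ≤ 18 → i=1, swap A[1],A[1] (no change) → [6,3,16,9,19,8,13,17,4,18]
j=2: A[2]=16 ≤ 18 → i=2, swap A[2],A[2] (no change) → [6,3,16,9,19,8,13,17,4,18]
j=3: A[3]=9 ≤ 18 → i=3, swap A[3],A[3] (no change) → [6,3,16,9,19,8,13,17,4,18]
j=4: A[4]=19 > 18 → no swap
j=5: A[5]=8 ≤ 18 → i=4, swap A[4],A[5] → [6,3,16,9,8,19,13,17,4,18]
j=6: A[6]=13 ≤ 18 → i=5, swap A[5],A[6] → [6,3,16,9,8,13,19,17,4,18]
j=7: A[7]=17 ≤ 18 → i=6, swap A[6],A[7] → [6,3,16,9,8,13,17,19,4,18]
(after j=7) A = [6,3,16,9,8,13,17,19,4,18]

[6,3,16,9,8,13,17,19,4,18]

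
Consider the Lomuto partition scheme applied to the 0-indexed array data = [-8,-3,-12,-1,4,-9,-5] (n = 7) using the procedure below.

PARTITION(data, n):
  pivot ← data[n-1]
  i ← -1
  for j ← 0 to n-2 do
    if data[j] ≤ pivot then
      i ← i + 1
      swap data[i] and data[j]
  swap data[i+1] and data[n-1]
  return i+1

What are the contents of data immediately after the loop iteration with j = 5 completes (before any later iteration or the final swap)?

pivot = data[6] = -5; i = -1
j=0: data[0]=-8 ≤ -5 → i=0, swap data[0],data[0] (no change) → [-8,-3,-12,-1,4,-9,-5]
j=1: data[1]=-3 > -5 → no swap
j=2: data[2]=-12 ≤ -5 → i=1, swap data[1],data[2] → [-8,-12,-3,-1,4,-9,-5]
j=3: data[3]=-1 > -5 → no swap
j=4: data[4]=4 > -5 → no swap
j=5: data[5]=-9 ≤ -5 → i=2, swap data[2],data[5] → [-8,-12,-9,-1,4,-3,-5]
(after j=5) data = [-8,-12,-9,-1,4,-3,-5]

[-8,-12,-9,-1,4,-3,-5]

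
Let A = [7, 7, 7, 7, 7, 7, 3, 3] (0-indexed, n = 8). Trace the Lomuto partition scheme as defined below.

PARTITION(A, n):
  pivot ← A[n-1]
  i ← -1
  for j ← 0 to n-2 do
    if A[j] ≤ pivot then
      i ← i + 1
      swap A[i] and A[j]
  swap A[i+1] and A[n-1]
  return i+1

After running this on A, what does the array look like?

pivot = A[7] = 3; i = -1
j=0: A[0]=7 > 3 → no swap
j=1: A[1]=7 > 3 → no swap
j=2: A[2]=7 > 3 → no swap
j=3: A[3]=7 > 3 → no swap
j=4: A[4]=7 > 3 → no swap
j=5: A[5]=7 > 3 → no swap
j=6: A[6]=3 ≤ 3 → i=0, swap A[0],A[6] → [3, 7, 7, 7, 7, 7, 7, 3]
final swap A[1],A[7] → [3, 3, 7, 7, 7, 7, 7, 7]; return 1

[3, 3, 7, 7, 7, 7, 7, 7]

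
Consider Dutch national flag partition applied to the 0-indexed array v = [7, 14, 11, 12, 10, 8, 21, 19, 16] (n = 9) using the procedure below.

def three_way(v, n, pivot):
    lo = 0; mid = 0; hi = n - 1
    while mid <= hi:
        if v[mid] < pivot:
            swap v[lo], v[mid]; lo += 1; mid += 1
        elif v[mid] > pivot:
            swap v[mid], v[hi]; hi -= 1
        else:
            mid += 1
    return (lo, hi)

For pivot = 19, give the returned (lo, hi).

pivot = 19; lo=0, mid=0, hi=8
v[mid]=7<19: swap v[0],v[0]; lo=1,mid=1 → [7, 14, 11, 12, 10, 8, 21, 19, 16]
v[mid]=14<19: swap v[1],v[1]; lo=2,mid=2 → [7, 14, 11, 12, 10, 8, 21, 19, 16]
v[mid]=11<19: swap v[2],v[2]; lo=3,mid=3 → [7, 14, 11, 12, 10, 8, 21, 19, 16]
v[mid]=12<19: swap v[3],v[3]; lo=4,mid=4 → [7, 14, 11, 12, 10, 8, 21, 19, 16]
v[mid]=10<19: swap v[4],v[4]; lo=5,mid=5 → [7, 14, 11, 12, 10, 8, 21, 19, 16]
v[mid]=8<19: swap v[5],v[5]; lo=6,mid=6 → [7, 14, 11, 12, 10, 8, 21, 19, 16]
v[mid]=21>19: swap v[6],v[8]; hi=7 → [7, 14, 11, 12, 10, 8, 16, 19, 21]
v[mid]=16<19: swap v[6],v[6]; lo=7,mid=7 → [7, 14, 11, 12, 10, 8, 16, 19, 21]
v[mid]=19=19: mid=8
end: lo=7, hi=7; v = [7, 14, 11, 12, 10, 8, 16, 19, 21]

(7, 7)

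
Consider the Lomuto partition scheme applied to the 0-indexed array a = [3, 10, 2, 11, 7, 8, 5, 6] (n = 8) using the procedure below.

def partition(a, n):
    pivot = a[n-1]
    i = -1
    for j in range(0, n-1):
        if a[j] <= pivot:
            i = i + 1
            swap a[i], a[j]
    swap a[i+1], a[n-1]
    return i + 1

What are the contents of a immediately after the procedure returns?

[3, 2, 5, 6, 7, 8, 10, 11]

pivot = a[7] = 6; i = -1
j=0: a[0]=3 ≤ 6 → i=0, swap a[0],a[0] (no change) → [3, 10, 2, 11, 7, 8, 5, 6]
j=1: a[1]=10 > 6 → no swap
j=2: a[2]=2 ≤ 6 → i=1, swap a[1],a[2] → [3, 2, 10, 11, 7, 8, 5, 6]
j=3: a[3]=11 > 6 → no swap
j=4: a[4]=7 > 6 → no swap
j=5: a[5]=8 > 6 → no swap
j=6: a[6]=5 ≤ 6 → i=2, swap a[2],a[6] → [3, 2, 5, 11, 7, 8, 10, 6]
final swap a[3],a[7] → [3, 2, 5, 6, 7, 8, 10, 11]; return 3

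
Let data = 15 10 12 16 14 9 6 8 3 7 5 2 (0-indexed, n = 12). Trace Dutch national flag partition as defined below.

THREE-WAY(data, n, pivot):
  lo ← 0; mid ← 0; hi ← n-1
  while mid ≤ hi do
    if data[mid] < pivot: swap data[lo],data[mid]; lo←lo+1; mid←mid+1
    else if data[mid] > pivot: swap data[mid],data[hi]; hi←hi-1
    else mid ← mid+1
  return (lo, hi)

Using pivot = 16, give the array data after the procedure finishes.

15 10 12 14 9 6 8 3 7 5 2 16

lo=0 mid=0 hi=11
15<16: swap(0,0), lo=1 mid=1 ⇒ 15 10 12 16 14 9 6 8 3 7 5 2
10<16: swap(1,1), lo=2 mid=2 ⇒ 15 10 12 16 14 9 6 8 3 7 5 2
12<16: swap(2,2), lo=3 mid=3 ⇒ 15 10 12 16 14 9 6 8 3 7 5 2
16=16: mid=4
14<16: swap(3,4), lo=4 mid=5 ⇒ 15 10 12 14 16 9 6 8 3 7 5 2
9<16: swap(4,5), lo=5 mid=6 ⇒ 15 10 12 14 9 16 6 8 3 7 5 2
6<16: swap(5,6), lo=6 mid=7 ⇒ 15 10 12 14 9 6 16 8 3 7 5 2
8<16: swap(6,7), lo=7 mid=8 ⇒ 15 10 12 14 9 6 8 16 3 7 5 2
3<16: swap(7,8), lo=8 mid=9 ⇒ 15 10 12 14 9 6 8 3 16 7 5 2
7<16: swap(8,9), lo=9 mid=10 ⇒ 15 10 12 14 9 6 8 3 7 16 5 2
5<16: swap(9,10), lo=10 mid=11 ⇒ 15 10 12 14 9 6 8 3 7 5 16 2
2<16: swap(10,11), lo=11 mid=12 ⇒ 15 10 12 14 9 6 8 3 7 5 2 16
done. lo=11 hi=11; data=15 10 12 14 9 6 8 3 7 5 2 16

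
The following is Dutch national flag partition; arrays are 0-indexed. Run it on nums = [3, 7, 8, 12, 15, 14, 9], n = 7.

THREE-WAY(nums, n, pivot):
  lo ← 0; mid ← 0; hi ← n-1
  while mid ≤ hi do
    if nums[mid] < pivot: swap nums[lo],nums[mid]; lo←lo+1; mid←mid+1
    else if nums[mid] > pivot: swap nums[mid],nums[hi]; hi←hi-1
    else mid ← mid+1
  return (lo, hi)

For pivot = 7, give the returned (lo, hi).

(1, 1)

lo=0 mid=0 hi=6
3<7: swap(0,0), lo=1 mid=1 ⇒ [3, 7, 8, 12, 15, 14, 9]
7=7: mid=2
8>7: swap(2,6), hi=5 ⇒ [3, 7, 9, 12, 15, 14, 8]
9>7: swap(2,5), hi=4 ⇒ [3, 7, 14, 12, 15, 9, 8]
14>7: swap(2,4), hi=3 ⇒ [3, 7, 15, 12, 14, 9, 8]
15>7: swap(2,3), hi=2 ⇒ [3, 7, 12, 15, 14, 9, 8]
12>7: swap(2,2), hi=1 ⇒ [3, 7, 12, 15, 14, 9, 8]
done. lo=1 hi=1; nums=[3, 7, 12, 15, 14, 9, 8]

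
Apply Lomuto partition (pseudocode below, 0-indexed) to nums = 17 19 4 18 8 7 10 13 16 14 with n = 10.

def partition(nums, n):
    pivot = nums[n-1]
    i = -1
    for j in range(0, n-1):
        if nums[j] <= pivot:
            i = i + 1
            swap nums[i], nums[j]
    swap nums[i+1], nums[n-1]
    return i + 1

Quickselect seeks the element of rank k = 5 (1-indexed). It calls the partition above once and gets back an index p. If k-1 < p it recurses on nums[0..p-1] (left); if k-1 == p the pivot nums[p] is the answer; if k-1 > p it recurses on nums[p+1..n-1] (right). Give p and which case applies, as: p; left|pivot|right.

5; left

pivot=14, i=-1
j=0: 17>14, skip
j=1: 19>14, skip
j=2: 4≤14, i=0, swap(0,2) ⇒ 4 19 17 18 8 7 10 13 16 14
j=3: 18>14, skip
j=4: 8≤14, i=1, swap(1,4) ⇒ 4 8 17 18 19 7 10 13 16 14
j=5: 7≤14, i=2, swap(2,5) ⇒ 4 8 7 18 19 17 10 13 16 14
j=6: 10≤14, i=3, swap(3,6) ⇒ 4 8 7 10 19 17 18 13 16 14
j=7: 13≤14, i=4, swap(4,7) ⇒ 4 8 7 10 13 17 18 19 16 14
j=8: 16>14, skip
swap(5,9) ⇒ 4 8 7 10 13 14 18 19 16 17; return 5
p = 5; k-1 = 4 < 5 ⇒ left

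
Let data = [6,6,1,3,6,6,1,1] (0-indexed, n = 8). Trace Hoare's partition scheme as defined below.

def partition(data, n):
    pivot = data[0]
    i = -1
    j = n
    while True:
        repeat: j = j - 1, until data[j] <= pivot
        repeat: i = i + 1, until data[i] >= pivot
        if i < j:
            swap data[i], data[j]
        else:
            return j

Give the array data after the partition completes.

pivot=6
j stops at 7 (1), i stops at 0 (6); swap ⇒ [1,6,1,3,6,6,1,6]
j stops at 6 (1), i stops at 1 (6); swap ⇒ [1,1,1,3,6,6,6,6]
j stops at 5 (6), i stops at 4 (6); swap ⇒ [1,1,1,3,6,6,6,6]
j stops at 4, i stops at 5; i≥j ⇒ return 4. data=[1,1,1,3,6,6,6,6]

[1,1,1,3,6,6,6,6]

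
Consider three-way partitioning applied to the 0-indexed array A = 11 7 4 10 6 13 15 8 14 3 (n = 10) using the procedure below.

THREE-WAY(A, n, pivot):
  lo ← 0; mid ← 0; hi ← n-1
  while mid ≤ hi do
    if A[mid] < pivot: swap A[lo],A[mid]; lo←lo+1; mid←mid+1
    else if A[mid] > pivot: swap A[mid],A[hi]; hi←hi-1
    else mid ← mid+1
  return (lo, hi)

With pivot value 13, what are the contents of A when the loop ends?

lo=0 mid=0 hi=9
11<13: swap(0,0), lo=1 mid=1 ⇒ 11 7 4 10 6 13 15 8 14 3
7<13: swap(1,1), lo=2 mid=2 ⇒ 11 7 4 10 6 13 15 8 14 3
4<13: swap(2,2), lo=3 mid=3 ⇒ 11 7 4 10 6 13 15 8 14 3
10<13: swap(3,3), lo=4 mid=4 ⇒ 11 7 4 10 6 13 15 8 14 3
6<13: swap(4,4), lo=5 mid=5 ⇒ 11 7 4 10 6 13 15 8 14 3
13=13: mid=6
15>13: swap(6,9), hi=8 ⇒ 11 7 4 10 6 13 3 8 14 15
3<13: swap(5,6), lo=6 mid=7 ⇒ 11 7 4 10 6 3 13 8 14 15
8<13: swap(6,7), lo=7 mid=8 ⇒ 11 7 4 10 6 3 8 13 14 15
14>13: swap(8,8), hi=7 ⇒ 11 7 4 10 6 3 8 13 14 15
done. lo=7 hi=7; A=11 7 4 10 6 3 8 13 14 15

11 7 4 10 6 3 8 13 14 15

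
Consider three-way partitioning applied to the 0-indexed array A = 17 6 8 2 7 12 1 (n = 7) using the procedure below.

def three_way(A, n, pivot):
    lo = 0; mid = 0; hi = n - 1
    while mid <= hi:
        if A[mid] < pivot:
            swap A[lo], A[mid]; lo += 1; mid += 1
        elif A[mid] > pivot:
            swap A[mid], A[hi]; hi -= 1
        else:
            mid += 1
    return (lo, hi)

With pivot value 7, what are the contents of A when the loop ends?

1 6 2 7 12 8 17

lo=0 mid=0 hi=6
17>7: swap(0,6), hi=5 ⇒ 1 6 8 2 7 12 17
1<7: swap(0,0), lo=1 mid=1 ⇒ 1 6 8 2 7 12 17
6<7: swap(1,1), lo=2 mid=2 ⇒ 1 6 8 2 7 12 17
8>7: swap(2,5), hi=4 ⇒ 1 6 12 2 7 8 17
12>7: swap(2,4), hi=3 ⇒ 1 6 7 2 12 8 17
7=7: mid=3
2<7: swap(2,3), lo=3 mid=4 ⇒ 1 6 2 7 12 8 17
done. lo=3 hi=3; A=1 6 2 7 12 8 17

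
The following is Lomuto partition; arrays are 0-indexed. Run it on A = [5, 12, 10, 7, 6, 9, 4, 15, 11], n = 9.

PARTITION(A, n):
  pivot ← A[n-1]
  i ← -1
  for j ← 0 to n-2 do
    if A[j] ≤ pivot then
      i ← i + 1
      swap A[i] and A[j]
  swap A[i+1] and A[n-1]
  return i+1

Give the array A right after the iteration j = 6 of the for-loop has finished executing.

pivot = A[8] = 11; i = -1
j=0: A[0]=5 ≤ 11 → i=0, swap A[0],A[0] (no change) → [5, 12, 10, 7, 6, 9, 4, 15, 11]
j=1: A[1]=12 > 11 → no swap
j=2: A[2]=10 ≤ 11 → i=1, swap A[1],A[2] → [5, 10, 12, 7, 6, 9, 4, 15, 11]
j=3: A[3]=7 ≤ 11 → i=2, swap A[2],A[3] → [5, 10, 7, 12, 6, 9, 4, 15, 11]
j=4: A[4]=6 ≤ 11 → i=3, swap A[3],A[4] → [5, 10, 7, 6, 12, 9, 4, 15, 11]
j=5: A[5]=9 ≤ 11 → i=4, swap A[4],A[5] → [5, 10, 7, 6, 9, 12, 4, 15, 11]
j=6: A[6]=4 ≤ 11 → i=5, swap A[5],A[6] → [5, 10, 7, 6, 9, 4, 12, 15, 11]
(after j=6) A = [5, 10, 7, 6, 9, 4, 12, 15, 11]

[5, 10, 7, 6, 9, 4, 12, 15, 11]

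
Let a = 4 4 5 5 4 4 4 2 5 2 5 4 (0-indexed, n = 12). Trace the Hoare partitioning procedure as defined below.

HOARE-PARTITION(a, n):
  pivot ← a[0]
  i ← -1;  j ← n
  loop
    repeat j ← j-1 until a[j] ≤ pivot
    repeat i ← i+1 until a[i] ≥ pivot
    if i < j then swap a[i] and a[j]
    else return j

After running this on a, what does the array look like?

pivot = a[0] = 4; i = -1, j = 12
j→11 (a[11]=4≤4), i→0 (a[0]=4≥4); i<j, swap → 4 4 5 5 4 4 4 2 5 2 5 4
j→9 (a[9]=2≤4), i→1 (a[1]=4≥4); i<j, swap → 4 2 5 5 4 4 4 2 5 4 5 4
j→7 (a[7]=2≤4), i→2 (a[2]=5≥4); i<j, swap → 4 2 2 5 4 4 4 5 5 4 5 4
j→6 (a[6]=4≤4), i→3 (a[3]=5≥4); i<j, swap → 4 2 2 4 4 4 5 5 5 4 5 4
j→5 (a[5]=4≤4), i→4 (a[4]=4≥4); i<j, swap → 4 2 2 4 4 4 5 5 5 4 5 4
j→4, i→5; i≥j, return j=4. a = 4 2 2 4 4 4 5 5 5 4 5 4

4 2 2 4 4 4 5 5 5 4 5 4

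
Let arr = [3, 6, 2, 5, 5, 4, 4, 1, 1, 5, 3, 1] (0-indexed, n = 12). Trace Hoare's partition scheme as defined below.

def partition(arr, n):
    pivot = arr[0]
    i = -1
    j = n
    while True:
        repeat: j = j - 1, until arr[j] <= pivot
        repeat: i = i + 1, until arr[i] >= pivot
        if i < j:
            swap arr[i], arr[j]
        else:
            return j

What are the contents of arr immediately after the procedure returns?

[1, 3, 2, 1, 1, 4, 4, 5, 5, 5, 6, 3]

pivot=3
j stops at 11 (1), i stops at 0 (3); swap ⇒ [1, 6, 2, 5, 5, 4, 4, 1, 1, 5, 3, 3]
j stops at 10 (3), i stops at 1 (6); swap ⇒ [1, 3, 2, 5, 5, 4, 4, 1, 1, 5, 6, 3]
j stops at 8 (1), i stops at 3 (5); swap ⇒ [1, 3, 2, 1, 5, 4, 4, 1, 5, 5, 6, 3]
j stops at 7 (1), i stops at 4 (5); swap ⇒ [1, 3, 2, 1, 1, 4, 4, 5, 5, 5, 6, 3]
j stops at 4, i stops at 5; i≥j ⇒ return 4. arr=[1, 3, 2, 1, 1, 4, 4, 5, 5, 5, 6, 3]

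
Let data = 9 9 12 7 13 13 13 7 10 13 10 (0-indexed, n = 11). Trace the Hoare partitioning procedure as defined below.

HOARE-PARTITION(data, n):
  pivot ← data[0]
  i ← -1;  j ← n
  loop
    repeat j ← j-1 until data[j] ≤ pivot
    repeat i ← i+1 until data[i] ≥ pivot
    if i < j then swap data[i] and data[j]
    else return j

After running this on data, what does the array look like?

pivot=9
j stops at 7 (7), i stops at 0 (9); swap ⇒ 7 9 12 7 13 13 13 9 10 13 10
j stops at 3 (7), i stops at 1 (9); swap ⇒ 7 7 12 9 13 13 13 9 10 13 10
j stops at 1, i stops at 2; i≥j ⇒ return 1. data=7 7 12 9 13 13 13 9 10 13 10

7 7 12 9 13 13 13 9 10 13 10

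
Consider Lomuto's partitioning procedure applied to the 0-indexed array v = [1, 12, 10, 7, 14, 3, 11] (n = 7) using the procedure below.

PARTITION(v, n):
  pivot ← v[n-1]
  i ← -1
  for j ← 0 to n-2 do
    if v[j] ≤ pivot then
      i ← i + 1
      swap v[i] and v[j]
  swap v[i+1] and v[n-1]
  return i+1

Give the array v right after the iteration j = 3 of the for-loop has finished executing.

[1, 10, 7, 12, 14, 3, 11]

pivot=11, i=-1
j=0: 1≤11, i=0, swap(0,0) ⇒ [1, 12, 10, 7, 14, 3, 11]
j=1: 12>11, skip
j=2: 10≤11, i=1, swap(1,2) ⇒ [1, 10, 12, 7, 14, 3, 11]
j=3: 7≤11, i=2, swap(2,3) ⇒ [1, 10, 7, 12, 14, 3, 11]
(after j=3) v = [1, 10, 7, 12, 14, 3, 11]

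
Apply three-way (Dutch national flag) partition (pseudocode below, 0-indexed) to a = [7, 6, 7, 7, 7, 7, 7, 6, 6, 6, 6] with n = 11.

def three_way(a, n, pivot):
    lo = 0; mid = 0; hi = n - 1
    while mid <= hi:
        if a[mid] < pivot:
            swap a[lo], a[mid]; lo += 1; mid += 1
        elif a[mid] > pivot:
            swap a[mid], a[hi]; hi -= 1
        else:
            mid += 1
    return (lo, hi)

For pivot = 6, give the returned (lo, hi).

(0, 4)

pivot = 6; lo=0, mid=0, hi=10
a[mid]=7>6: swap a[0],a[10]; hi=9 → [6, 6, 7, 7, 7, 7, 7, 6, 6, 6, 7]
a[mid]=6=6: mid=1
a[mid]=6=6: mid=2
a[mid]=7>6: swap a[2],a[9]; hi=8 → [6, 6, 6, 7, 7, 7, 7, 6, 6, 7, 7]
a[mid]=6=6: mid=3
a[mid]=7>6: swap a[3],a[8]; hi=7 → [6, 6, 6, 6, 7, 7, 7, 6, 7, 7, 7]
a[mid]=6=6: mid=4
a[mid]=7>6: swap a[4],a[7]; hi=6 → [6, 6, 6, 6, 6, 7, 7, 7, 7, 7, 7]
a[mid]=6=6: mid=5
a[mid]=7>6: swap a[5],a[6]; hi=5 → [6, 6, 6, 6, 6, 7, 7, 7, 7, 7, 7]
a[mid]=7>6: swap a[5],a[5]; hi=4 → [6, 6, 6, 6, 6, 7, 7, 7, 7, 7, 7]
end: lo=0, hi=4; a = [6, 6, 6, 6, 6, 7, 7, 7, 7, 7, 7]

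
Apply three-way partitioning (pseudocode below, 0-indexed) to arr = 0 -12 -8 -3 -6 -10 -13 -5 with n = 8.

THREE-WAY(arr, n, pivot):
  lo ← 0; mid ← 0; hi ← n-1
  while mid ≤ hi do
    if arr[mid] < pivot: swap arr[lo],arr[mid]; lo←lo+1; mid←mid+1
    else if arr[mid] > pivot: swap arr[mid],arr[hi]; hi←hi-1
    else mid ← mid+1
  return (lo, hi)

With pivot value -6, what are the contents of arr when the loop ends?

-13 -12 -8 -10 -6 -3 -5 0

lo=0 mid=0 hi=7
0>-6: swap(0,7), hi=6 ⇒ -5 -12 -8 -3 -6 -10 -13 0
-5>-6: swap(0,6), hi=5 ⇒ -13 -12 -8 -3 -6 -10 -5 0
-13<-6: swap(0,0), lo=1 mid=1 ⇒ -13 -12 -8 -3 -6 -10 -5 0
-12<-6: swap(1,1), lo=2 mid=2 ⇒ -13 -12 -8 -3 -6 -10 -5 0
-8<-6: swap(2,2), lo=3 mid=3 ⇒ -13 -12 -8 -3 -6 -10 -5 0
-3>-6: swap(3,5), hi=4 ⇒ -13 -12 -8 -10 -6 -3 -5 0
-10<-6: swap(3,3), lo=4 mid=4 ⇒ -13 -12 -8 -10 -6 -3 -5 0
-6=-6: mid=5
done. lo=4 hi=4; arr=-13 -12 -8 -10 -6 -3 -5 0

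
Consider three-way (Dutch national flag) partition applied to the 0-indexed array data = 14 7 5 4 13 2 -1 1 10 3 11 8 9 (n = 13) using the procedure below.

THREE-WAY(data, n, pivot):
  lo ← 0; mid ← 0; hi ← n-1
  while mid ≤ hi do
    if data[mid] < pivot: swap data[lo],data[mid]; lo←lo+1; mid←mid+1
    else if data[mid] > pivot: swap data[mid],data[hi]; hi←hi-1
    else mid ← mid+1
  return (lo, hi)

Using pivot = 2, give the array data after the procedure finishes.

lo=0 mid=0 hi=12
14>2: swap(0,12), hi=11 ⇒ 9 7 5 4 13 2 -1 1 10 3 11 8 14
9>2: swap(0,11), hi=10 ⇒ 8 7 5 4 13 2 -1 1 10 3 11 9 14
8>2: swap(0,10), hi=9 ⇒ 11 7 5 4 13 2 -1 1 10 3 8 9 14
11>2: swap(0,9), hi=8 ⇒ 3 7 5 4 13 2 -1 1 10 11 8 9 14
3>2: swap(0,8), hi=7 ⇒ 10 7 5 4 13 2 -1 1 3 11 8 9 14
10>2: swap(0,7), hi=6 ⇒ 1 7 5 4 13 2 -1 10 3 11 8 9 14
1<2: swap(0,0), lo=1 mid=1 ⇒ 1 7 5 4 13 2 -1 10 3 11 8 9 14
7>2: swap(1,6), hi=5 ⇒ 1 -1 5 4 13 2 7 10 3 11 8 9 14
-1<2: swap(1,1), lo=2 mid=2 ⇒ 1 -1 5 4 13 2 7 10 3 11 8 9 14
5>2: swap(2,5), hi=4 ⇒ 1 -1 2 4 13 5 7 10 3 11 8 9 14
2=2: mid=3
4>2: swap(3,4), hi=3 ⇒ 1 -1 2 13 4 5 7 10 3 11 8 9 14
13>2: swap(3,3), hi=2 ⇒ 1 -1 2 13 4 5 7 10 3 11 8 9 14
done. lo=2 hi=2; data=1 -1 2 13 4 5 7 10 3 11 8 9 14

1 -1 2 13 4 5 7 10 3 11 8 9 14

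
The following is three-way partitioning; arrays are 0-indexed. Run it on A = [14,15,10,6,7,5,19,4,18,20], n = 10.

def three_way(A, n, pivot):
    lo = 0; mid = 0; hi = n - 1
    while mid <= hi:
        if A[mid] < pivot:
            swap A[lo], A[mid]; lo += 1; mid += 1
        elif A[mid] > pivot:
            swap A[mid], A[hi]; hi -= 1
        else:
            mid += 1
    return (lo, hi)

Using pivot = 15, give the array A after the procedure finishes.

[14,10,6,7,5,4,15,18,20,19]

pivot = 15; lo=0, mid=0, hi=9
A[mid]=14<15: swap A[0],A[0]; lo=1,mid=1 → [14,15,10,6,7,5,19,4,18,20]
A[mid]=15=15: mid=2
A[mid]=10<15: swap A[1],A[2]; lo=2,mid=3 → [14,10,15,6,7,5,19,4,18,20]
A[mid]=6<15: swap A[2],A[3]; lo=3,mid=4 → [14,10,6,15,7,5,19,4,18,20]
A[mid]=7<15: swap A[3],A[4]; lo=4,mid=5 → [14,10,6,7,15,5,19,4,18,20]
A[mid]=5<15: swap A[4],A[5]; lo=5,mid=6 → [14,10,6,7,5,15,19,4,18,20]
A[mid]=19>15: swap A[6],A[9]; hi=8 → [14,10,6,7,5,15,20,4,18,19]
A[mid]=20>15: swap A[6],A[8]; hi=7 → [14,10,6,7,5,15,18,4,20,19]
A[mid]=18>15: swap A[6],A[7]; hi=6 → [14,10,6,7,5,15,4,18,20,19]
A[mid]=4<15: swap A[5],A[6]; lo=6,mid=7 → [14,10,6,7,5,4,15,18,20,19]
end: lo=6, hi=6; A = [14,10,6,7,5,4,15,18,20,19]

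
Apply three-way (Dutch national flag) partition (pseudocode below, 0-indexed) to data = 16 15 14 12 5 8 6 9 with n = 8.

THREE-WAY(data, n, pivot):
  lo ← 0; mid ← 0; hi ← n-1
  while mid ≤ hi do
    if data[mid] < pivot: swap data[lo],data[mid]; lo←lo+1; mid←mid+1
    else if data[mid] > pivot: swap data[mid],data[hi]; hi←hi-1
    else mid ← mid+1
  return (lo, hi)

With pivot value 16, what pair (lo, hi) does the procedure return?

lo=0 mid=0 hi=7
16=16: mid=1
15<16: swap(0,1), lo=1 mid=2 ⇒ 15 16 14 12 5 8 6 9
14<16: swap(1,2), lo=2 mid=3 ⇒ 15 14 16 12 5 8 6 9
12<16: swap(2,3), lo=3 mid=4 ⇒ 15 14 12 16 5 8 6 9
5<16: swap(3,4), lo=4 mid=5 ⇒ 15 14 12 5 16 8 6 9
8<16: swap(4,5), lo=5 mid=6 ⇒ 15 14 12 5 8 16 6 9
6<16: swap(5,6), lo=6 mid=7 ⇒ 15 14 12 5 8 6 16 9
9<16: swap(6,7), lo=7 mid=8 ⇒ 15 14 12 5 8 6 9 16
done. lo=7 hi=7; data=15 14 12 5 8 6 9 16

(7, 7)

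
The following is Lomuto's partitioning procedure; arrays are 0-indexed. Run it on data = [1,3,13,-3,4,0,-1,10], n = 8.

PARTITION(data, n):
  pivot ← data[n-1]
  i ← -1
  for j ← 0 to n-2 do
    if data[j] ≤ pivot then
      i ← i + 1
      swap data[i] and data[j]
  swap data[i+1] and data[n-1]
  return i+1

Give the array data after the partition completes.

pivot=10, i=-1
j=0: 1≤10, i=0, swap(0,0) ⇒ [1,3,13,-3,4,0,-1,10]
j=1: 3≤10, i=1, swap(1,1) ⇒ [1,3,13,-3,4,0,-1,10]
j=2: 13>10, skip
j=3: -3≤10, i=2, swap(2,3) ⇒ [1,3,-3,13,4,0,-1,10]
j=4: 4≤10, i=3, swap(3,4) ⇒ [1,3,-3,4,13,0,-1,10]
j=5: 0≤10, i=4, swap(4,5) ⇒ [1,3,-3,4,0,13,-1,10]
j=6: -1≤10, i=5, swap(5,6) ⇒ [1,3,-3,4,0,-1,13,10]
swap(6,7) ⇒ [1,3,-3,4,0,-1,10,13]; return 6

[1,3,-3,4,0,-1,10,13]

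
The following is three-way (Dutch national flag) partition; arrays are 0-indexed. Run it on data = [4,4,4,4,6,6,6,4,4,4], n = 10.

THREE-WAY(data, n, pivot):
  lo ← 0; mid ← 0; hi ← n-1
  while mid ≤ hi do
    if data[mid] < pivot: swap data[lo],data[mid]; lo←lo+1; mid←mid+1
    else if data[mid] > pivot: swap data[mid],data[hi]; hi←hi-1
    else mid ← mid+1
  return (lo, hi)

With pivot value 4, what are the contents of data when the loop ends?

pivot = 4; lo=0, mid=0, hi=9
data[mid]=4=4: mid=1
data[mid]=4=4: mid=2
data[mid]=4=4: mid=3
data[mid]=4=4: mid=4
data[mid]=6>4: swap data[4],data[9]; hi=8 → [4,4,4,4,4,6,6,4,4,6]
data[mid]=4=4: mid=5
data[mid]=6>4: swap data[5],data[8]; hi=7 → [4,4,4,4,4,4,6,4,6,6]
data[mid]=4=4: mid=6
data[mid]=6>4: swap data[6],data[7]; hi=6 → [4,4,4,4,4,4,4,6,6,6]
data[mid]=4=4: mid=7
end: lo=0, hi=6; data = [4,4,4,4,4,4,4,6,6,6]

[4,4,4,4,4,4,4,6,6,6]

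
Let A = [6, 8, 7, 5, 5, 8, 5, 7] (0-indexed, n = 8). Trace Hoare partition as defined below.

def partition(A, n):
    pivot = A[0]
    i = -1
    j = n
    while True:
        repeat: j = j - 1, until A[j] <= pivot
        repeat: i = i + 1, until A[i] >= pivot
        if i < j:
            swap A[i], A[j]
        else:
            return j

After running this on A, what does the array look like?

pivot=6
j stops at 6 (5), i stops at 0 (6); swap ⇒ [5, 8, 7, 5, 5, 8, 6, 7]
j stops at 4 (5), i stops at 1 (8); swap ⇒ [5, 5, 7, 5, 8, 8, 6, 7]
j stops at 3 (5), i stops at 2 (7); swap ⇒ [5, 5, 5, 7, 8, 8, 6, 7]
j stops at 2, i stops at 3; i≥j ⇒ return 2. A=[5, 5, 5, 7, 8, 8, 6, 7]

[5, 5, 5, 7, 8, 8, 6, 7]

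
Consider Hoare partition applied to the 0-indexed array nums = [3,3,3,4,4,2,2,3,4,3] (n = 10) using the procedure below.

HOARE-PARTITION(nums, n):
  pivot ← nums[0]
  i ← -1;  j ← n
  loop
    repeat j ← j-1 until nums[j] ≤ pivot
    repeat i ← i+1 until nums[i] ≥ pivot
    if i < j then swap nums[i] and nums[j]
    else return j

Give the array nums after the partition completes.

[3,3,2,2,4,4,3,3,4,3]

pivot = nums[0] = 3; i = -1, j = 10
j→9 (nums[9]=3≤3), i→0 (nums[0]=3≥3); i<j, swap → [3,3,3,4,4,2,2,3,4,3]
j→7 (nums[7]=3≤3), i→1 (nums[1]=3≥3); i<j, swap → [3,3,3,4,4,2,2,3,4,3]
j→6 (nums[6]=2≤3), i→2 (nums[2]=3≥3); i<j, swap → [3,3,2,4,4,2,3,3,4,3]
j→5 (nums[5]=2≤3), i→3 (nums[3]=4≥3); i<j, swap → [3,3,2,2,4,4,3,3,4,3]
j→3, i→4; i≥j, return j=3. nums = [3,3,2,2,4,4,3,3,4,3]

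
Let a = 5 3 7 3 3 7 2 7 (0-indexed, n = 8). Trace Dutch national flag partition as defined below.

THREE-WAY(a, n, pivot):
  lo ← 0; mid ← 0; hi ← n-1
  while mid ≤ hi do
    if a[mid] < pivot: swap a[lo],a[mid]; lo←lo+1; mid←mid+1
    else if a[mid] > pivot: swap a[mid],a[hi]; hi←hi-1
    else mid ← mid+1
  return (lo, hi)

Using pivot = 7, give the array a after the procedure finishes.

5 3 3 3 2 7 7 7

pivot = 7; lo=0, mid=0, hi=7
a[mid]=5<7: swap a[0],a[0]; lo=1,mid=1 → 5 3 7 3 3 7 2 7
a[mid]=3<7: swap a[1],a[1]; lo=2,mid=2 → 5 3 7 3 3 7 2 7
a[mid]=7=7: mid=3
a[mid]=3<7: swap a[2],a[3]; lo=3,mid=4 → 5 3 3 7 3 7 2 7
a[mid]=3<7: swap a[3],a[4]; lo=4,mid=5 → 5 3 3 3 7 7 2 7
a[mid]=7=7: mid=6
a[mid]=2<7: swap a[4],a[6]; lo=5,mid=7 → 5 3 3 3 2 7 7 7
a[mid]=7=7: mid=8
end: lo=5, hi=7; a = 5 3 3 3 2 7 7 7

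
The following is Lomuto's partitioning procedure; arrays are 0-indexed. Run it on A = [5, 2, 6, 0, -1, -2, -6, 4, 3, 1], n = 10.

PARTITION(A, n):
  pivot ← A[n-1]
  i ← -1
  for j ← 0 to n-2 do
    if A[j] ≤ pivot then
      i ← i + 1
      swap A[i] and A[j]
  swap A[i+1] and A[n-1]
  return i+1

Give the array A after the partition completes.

pivot = A[9] = 1; i = -1
j=0: A[0]=5 > 1 → no swap
j=1: A[1]=2 > 1 → no swap
j=2: A[2]=6 > 1 → no swap
j=3: A[3]=0 ≤ 1 → i=0, swap A[0],A[3] → [0, 2, 6, 5, -1, -2, -6, 4, 3, 1]
j=4: A[4]=-1 ≤ 1 → i=1, swap A[1],A[4] → [0, -1, 6, 5, 2, -2, -6, 4, 3, 1]
j=5: A[5]=-2 ≤ 1 → i=2, swap A[2],A[5] → [0, -1, -2, 5, 2, 6, -6, 4, 3, 1]
j=6: A[6]=-6 ≤ 1 → i=3, swap A[3],A[6] → [0, -1, -2, -6, 2, 6, 5, 4, 3, 1]
j=7: A[7]=4 > 1 → no swap
j=8: A[8]=3 > 1 → no swap
final swap A[4],A[9] → [0, -1, -2, -6, 1, 6, 5, 4, 3, 2]; return 4

[0, -1, -2, -6, 1, 6, 5, 4, 3, 2]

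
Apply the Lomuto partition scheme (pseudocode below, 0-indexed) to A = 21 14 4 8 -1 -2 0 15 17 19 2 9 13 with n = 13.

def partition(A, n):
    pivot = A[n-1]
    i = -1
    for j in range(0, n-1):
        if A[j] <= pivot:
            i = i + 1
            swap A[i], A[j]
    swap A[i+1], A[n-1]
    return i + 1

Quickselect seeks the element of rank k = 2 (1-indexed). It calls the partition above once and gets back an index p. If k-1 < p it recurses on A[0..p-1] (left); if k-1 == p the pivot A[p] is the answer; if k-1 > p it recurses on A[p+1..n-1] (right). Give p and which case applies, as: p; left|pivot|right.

7; left

pivot=13, i=-1
j=0: 21>13, skip
j=1: 14>13, skip
j=2: 4≤13, i=0, swap(0,2) ⇒ 4 14 21 8 -1 -2 0 15 17 19 2 9 13
j=3: 8≤13, i=1, swap(1,3) ⇒ 4 8 21 14 -1 -2 0 15 17 19 2 9 13
j=4: -1≤13, i=2, swap(2,4) ⇒ 4 8 -1 14 21 -2 0 15 17 19 2 9 13
j=5: -2≤13, i=3, swap(3,5) ⇒ 4 8 -1 -2 21 14 0 15 17 19 2 9 13
j=6: 0≤13, i=4, swap(4,6) ⇒ 4 8 -1 -2 0 14 21 15 17 19 2 9 13
j=7: 15>13, skip
j=8: 17>13, skip
j=9: 19>13, skip
j=10: 2≤13, i=5, swap(5,10) ⇒ 4 8 -1 -2 0 2 21 15 17 19 14 9 13
j=11: 9≤13, i=6, swap(6,11) ⇒ 4 8 -1 -2 0 2 9 15 17 19 14 21 13
swap(7,12) ⇒ 4 8 -1 -2 0 2 9 13 17 19 14 21 15; return 7
p = 7; k-1 = 1 < 7 ⇒ left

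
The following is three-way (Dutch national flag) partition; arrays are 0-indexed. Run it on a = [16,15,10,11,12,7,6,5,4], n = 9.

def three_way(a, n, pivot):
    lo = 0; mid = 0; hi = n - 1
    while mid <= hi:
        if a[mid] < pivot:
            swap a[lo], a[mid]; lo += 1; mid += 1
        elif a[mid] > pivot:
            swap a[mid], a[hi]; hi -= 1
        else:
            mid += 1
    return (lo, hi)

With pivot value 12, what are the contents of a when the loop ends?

pivot = 12; lo=0, mid=0, hi=8
a[mid]=16>12: swap a[0],a[8]; hi=7 → [4,15,10,11,12,7,6,5,16]
a[mid]=4<12: swap a[0],a[0]; lo=1,mid=1 → [4,15,10,11,12,7,6,5,16]
a[mid]=15>12: swap a[1],a[7]; hi=6 → [4,5,10,11,12,7,6,15,16]
a[mid]=5<12: swap a[1],a[1]; lo=2,mid=2 → [4,5,10,11,12,7,6,15,16]
a[mid]=10<12: swap a[2],a[2]; lo=3,mid=3 → [4,5,10,11,12,7,6,15,16]
a[mid]=11<12: swap a[3],a[3]; lo=4,mid=4 → [4,5,10,11,12,7,6,15,16]
a[mid]=12=12: mid=5
a[mid]=7<12: swap a[4],a[5]; lo=5,mid=6 → [4,5,10,11,7,12,6,15,16]
a[mid]=6<12: swap a[5],a[6]; lo=6,mid=7 → [4,5,10,11,7,6,12,15,16]
end: lo=6, hi=6; a = [4,5,10,11,7,6,12,15,16]

[4,5,10,11,7,6,12,15,16]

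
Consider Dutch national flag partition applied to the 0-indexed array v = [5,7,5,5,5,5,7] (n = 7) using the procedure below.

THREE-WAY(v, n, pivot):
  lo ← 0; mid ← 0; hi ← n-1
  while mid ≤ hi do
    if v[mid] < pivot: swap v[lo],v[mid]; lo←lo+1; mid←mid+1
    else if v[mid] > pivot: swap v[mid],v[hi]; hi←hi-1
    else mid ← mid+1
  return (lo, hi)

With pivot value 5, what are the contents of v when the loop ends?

[5,5,5,5,5,7,7]

lo=0 mid=0 hi=6
5=5: mid=1
7>5: swap(1,6), hi=5 ⇒ [5,7,5,5,5,5,7]
7>5: swap(1,5), hi=4 ⇒ [5,5,5,5,5,7,7]
5=5: mid=2
5=5: mid=3
5=5: mid=4
5=5: mid=5
done. lo=0 hi=4; v=[5,5,5,5,5,7,7]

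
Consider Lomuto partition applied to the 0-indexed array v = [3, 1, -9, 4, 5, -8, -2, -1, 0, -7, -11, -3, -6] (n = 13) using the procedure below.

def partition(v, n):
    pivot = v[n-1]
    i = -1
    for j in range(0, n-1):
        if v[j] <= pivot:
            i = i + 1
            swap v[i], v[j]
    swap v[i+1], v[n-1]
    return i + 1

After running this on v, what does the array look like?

[-9, -8, -7, -11, -6, 1, -2, -1, 0, 3, 4, -3, 5]

pivot=-6, i=-1
j=0: 3>-6, skip
j=1: 1>-6, skip
j=2: -9≤-6, i=0, swap(0,2) ⇒ [-9, 1, 3, 4, 5, -8, -2, -1, 0, -7, -11, -3, -6]
j=3: 4>-6, skip
j=4: 5>-6, skip
j=5: -8≤-6, i=1, swap(1,5) ⇒ [-9, -8, 3, 4, 5, 1, -2, -1, 0, -7, -11, -3, -6]
j=6: -2>-6, skip
j=7: -1>-6, skip
j=8: 0>-6, skip
j=9: -7≤-6, i=2, swap(2,9) ⇒ [-9, -8, -7, 4, 5, 1, -2, -1, 0, 3, -11, -3, -6]
j=10: -11≤-6, i=3, swap(3,10) ⇒ [-9, -8, -7, -11, 5, 1, -2, -1, 0, 3, 4, -3, -6]
j=11: -3>-6, skip
swap(4,12) ⇒ [-9, -8, -7, -11, -6, 1, -2, -1, 0, 3, 4, -3, 5]; return 4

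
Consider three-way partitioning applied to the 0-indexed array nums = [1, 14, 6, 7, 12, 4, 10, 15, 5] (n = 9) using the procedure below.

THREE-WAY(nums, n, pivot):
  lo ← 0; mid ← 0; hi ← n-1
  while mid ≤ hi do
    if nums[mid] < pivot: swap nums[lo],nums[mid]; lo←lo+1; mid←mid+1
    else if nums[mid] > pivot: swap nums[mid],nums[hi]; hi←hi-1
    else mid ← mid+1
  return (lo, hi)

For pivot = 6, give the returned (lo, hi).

lo=0 mid=0 hi=8
1<6: swap(0,0), lo=1 mid=1 ⇒ [1, 14, 6, 7, 12, 4, 10, 15, 5]
14>6: swap(1,8), hi=7 ⇒ [1, 5, 6, 7, 12, 4, 10, 15, 14]
5<6: swap(1,1), lo=2 mid=2 ⇒ [1, 5, 6, 7, 12, 4, 10, 15, 14]
6=6: mid=3
7>6: swap(3,7), hi=6 ⇒ [1, 5, 6, 15, 12, 4, 10, 7, 14]
15>6: swap(3,6), hi=5 ⇒ [1, 5, 6, 10, 12, 4, 15, 7, 14]
10>6: swap(3,5), hi=4 ⇒ [1, 5, 6, 4, 12, 10, 15, 7, 14]
4<6: swap(2,3), lo=3 mid=4 ⇒ [1, 5, 4, 6, 12, 10, 15, 7, 14]
12>6: swap(4,4), hi=3 ⇒ [1, 5, 4, 6, 12, 10, 15, 7, 14]
done. lo=3 hi=3; nums=[1, 5, 4, 6, 12, 10, 15, 7, 14]

(3, 3)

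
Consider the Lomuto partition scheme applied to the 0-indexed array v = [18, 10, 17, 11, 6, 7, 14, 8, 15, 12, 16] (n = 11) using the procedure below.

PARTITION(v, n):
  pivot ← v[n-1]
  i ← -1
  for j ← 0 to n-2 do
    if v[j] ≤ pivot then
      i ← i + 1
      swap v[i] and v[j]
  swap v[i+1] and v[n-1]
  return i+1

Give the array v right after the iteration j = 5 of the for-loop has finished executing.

[10, 11, 6, 7, 17, 18, 14, 8, 15, 12, 16]

pivot = v[10] = 16; i = -1
j=0: v[0]=18 > 16 → no swap
j=1: v[1]=10 ≤ 16 → i=0, swap v[0],v[1] → [10, 18, 17, 11, 6, 7, 14, 8, 15, 12, 16]
j=2: v[2]=17 > 16 → no swap
j=3: v[3]=11 ≤ 16 → i=1, swap v[1],v[3] → [10, 11, 17, 18, 6, 7, 14, 8, 15, 12, 16]
j=4: v[4]=6 ≤ 16 → i=2, swap v[2],v[4] → [10, 11, 6, 18, 17, 7, 14, 8, 15, 12, 16]
j=5: v[5]=7 ≤ 16 → i=3, swap v[3],v[5] → [10, 11, 6, 7, 17, 18, 14, 8, 15, 12, 16]
(after j=5) v = [10, 11, 6, 7, 17, 18, 14, 8, 15, 12, 16]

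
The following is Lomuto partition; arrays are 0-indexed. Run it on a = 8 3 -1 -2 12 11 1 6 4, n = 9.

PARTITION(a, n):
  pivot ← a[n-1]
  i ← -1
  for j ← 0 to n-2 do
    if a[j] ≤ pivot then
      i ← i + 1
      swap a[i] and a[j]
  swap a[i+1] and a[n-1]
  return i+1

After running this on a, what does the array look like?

3 -1 -2 1 4 11 8 6 12

pivot = a[8] = 4; i = -1
j=0: a[0]=8 > 4 → no swap
j=1: a[1]=3 ≤ 4 → i=0, swap a[0],a[1] → 3 8 -1 -2 12 11 1 6 4
j=2: a[2]=-1 ≤ 4 → i=1, swap a[1],a[2] → 3 -1 8 -2 12 11 1 6 4
j=3: a[3]=-2 ≤ 4 → i=2, swap a[2],a[3] → 3 -1 -2 8 12 11 1 6 4
j=4: a[4]=12 > 4 → no swap
j=5: a[5]=11 > 4 → no swap
j=6: a[6]=1 ≤ 4 → i=3, swap a[3],a[6] → 3 -1 -2 1 12 11 8 6 4
j=7: a[7]=6 > 4 → no swap
final swap a[4],a[8] → 3 -1 -2 1 4 11 8 6 12; return 4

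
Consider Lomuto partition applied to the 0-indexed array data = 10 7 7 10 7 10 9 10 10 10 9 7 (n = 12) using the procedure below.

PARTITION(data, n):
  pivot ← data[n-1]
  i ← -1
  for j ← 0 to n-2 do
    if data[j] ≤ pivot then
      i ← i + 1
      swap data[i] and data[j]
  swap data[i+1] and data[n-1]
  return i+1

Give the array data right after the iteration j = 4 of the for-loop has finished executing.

7 7 7 10 10 10 9 10 10 10 9 7

pivot = data[11] = 7; i = -1
j=0: data[0]=10 > 7 → no swap
j=1: data[1]=7 ≤ 7 → i=0, swap data[0],data[1] → 7 10 7 10 7 10 9 10 10 10 9 7
j=2: data[2]=7 ≤ 7 → i=1, swap data[1],data[2] → 7 7 10 10 7 10 9 10 10 10 9 7
j=3: data[3]=10 > 7 → no swap
j=4: data[4]=7 ≤ 7 → i=2, swap data[2],data[4] → 7 7 7 10 10 10 9 10 10 10 9 7
(after j=4) data = 7 7 7 10 10 10 9 10 10 10 9 7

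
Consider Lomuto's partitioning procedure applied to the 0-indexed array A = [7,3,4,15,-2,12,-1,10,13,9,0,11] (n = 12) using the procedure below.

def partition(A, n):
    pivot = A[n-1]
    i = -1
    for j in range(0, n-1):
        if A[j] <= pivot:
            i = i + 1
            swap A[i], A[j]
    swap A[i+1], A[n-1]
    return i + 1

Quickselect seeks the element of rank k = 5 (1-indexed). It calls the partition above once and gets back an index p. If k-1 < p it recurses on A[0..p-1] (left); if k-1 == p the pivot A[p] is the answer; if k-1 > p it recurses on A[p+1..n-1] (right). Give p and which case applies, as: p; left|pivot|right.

8; left

pivot = A[11] = 11; i = -1
j=0: A[0]=7 ≤ 11 → i=0, swap A[0],A[0] (no change) → [7,3,4,15,-2,12,-1,10,13,9,0,11]
j=1: A[1]=3 ≤ 11 → i=1, swap A[1],A[1] (no change) → [7,3,4,15,-2,12,-1,10,13,9,0,11]
j=2: A[2]=4 ≤ 11 → i=2, swap A[2],A[2] (no change) → [7,3,4,15,-2,12,-1,10,13,9,0,11]
j=3: A[3]=15 > 11 → no swap
j=4: A[4]=-2 ≤ 11 → i=3, swap A[3],A[4] → [7,3,4,-2,15,12,-1,10,13,9,0,11]
j=5: A[5]=12 > 11 → no swap
j=6: A[6]=-1 ≤ 11 → i=4, swap A[4],A[6] → [7,3,4,-2,-1,12,15,10,13,9,0,11]
j=7: A[7]=10 ≤ 11 → i=5, swap A[5],A[7] → [7,3,4,-2,-1,10,15,12,13,9,0,11]
j=8: A[8]=13 > 11 → no swap
j=9: A[9]=9 ≤ 11 → i=6, swap A[6],A[9] → [7,3,4,-2,-1,10,9,12,13,15,0,11]
j=10: A[10]=0 ≤ 11 → i=7, swap A[7],A[10] → [7,3,4,-2,-1,10,9,0,13,15,12,11]
final swap A[8],A[11] → [7,3,4,-2,-1,10,9,0,11,15,12,13]; return 8
p = 8; k-1 = 4 < 8 ⇒ left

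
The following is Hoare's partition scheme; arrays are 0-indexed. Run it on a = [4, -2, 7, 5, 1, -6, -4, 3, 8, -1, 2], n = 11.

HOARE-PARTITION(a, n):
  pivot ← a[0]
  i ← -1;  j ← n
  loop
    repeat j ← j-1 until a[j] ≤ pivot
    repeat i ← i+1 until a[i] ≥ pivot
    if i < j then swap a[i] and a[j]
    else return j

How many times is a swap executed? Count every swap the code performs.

3

pivot=4
j stops at 10 (2), i stops at 0 (4); swap ⇒ [2, -2, 7, 5, 1, -6, -4, 3, 8, -1, 4]
j stops at 9 (-1), i stops at 2 (7); swap ⇒ [2, -2, -1, 5, 1, -6, -4, 3, 8, 7, 4]
j stops at 7 (3), i stops at 3 (5); swap ⇒ [2, -2, -1, 3, 1, -6, -4, 5, 8, 7, 4]
j stops at 6, i stops at 7; i≥j ⇒ return 6. a=[2, -2, -1, 3, 1, -6, -4, 5, 8, 7, 4]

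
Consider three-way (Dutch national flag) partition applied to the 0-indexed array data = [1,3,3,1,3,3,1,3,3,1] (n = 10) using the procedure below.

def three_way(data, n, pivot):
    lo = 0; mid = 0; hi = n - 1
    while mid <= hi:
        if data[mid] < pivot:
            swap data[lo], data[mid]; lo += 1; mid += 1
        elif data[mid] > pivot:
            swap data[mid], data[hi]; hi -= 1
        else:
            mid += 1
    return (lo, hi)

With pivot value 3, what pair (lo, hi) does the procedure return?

pivot = 3; lo=0, mid=0, hi=9
data[mid]=1<3: swap data[0],data[0]; lo=1,mid=1 → [1,3,3,1,3,3,1,3,3,1]
data[mid]=3=3: mid=2
data[mid]=3=3: mid=3
data[mid]=1<3: swap data[1],data[3]; lo=2,mid=4 → [1,1,3,3,3,3,1,3,3,1]
data[mid]=3=3: mid=5
data[mid]=3=3: mid=6
data[mid]=1<3: swap data[2],data[6]; lo=3,mid=7 → [1,1,1,3,3,3,3,3,3,1]
data[mid]=3=3: mid=8
data[mid]=3=3: mid=9
data[mid]=1<3: swap data[3],data[9]; lo=4,mid=10 → [1,1,1,1,3,3,3,3,3,3]
end: lo=4, hi=9; data = [1,1,1,1,3,3,3,3,3,3]

(4, 9)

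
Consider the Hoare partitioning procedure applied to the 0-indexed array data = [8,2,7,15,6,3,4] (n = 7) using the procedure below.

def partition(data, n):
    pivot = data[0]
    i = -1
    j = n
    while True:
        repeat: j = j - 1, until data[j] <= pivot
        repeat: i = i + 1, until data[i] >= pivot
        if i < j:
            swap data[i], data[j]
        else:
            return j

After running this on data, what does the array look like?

pivot = data[0] = 8; i = -1, j = 7
j→6 (data[6]=4≤8), i→0 (data[0]=8≥8); i<j, swap → [4,2,7,15,6,3,8]
j→5 (data[5]=3≤8), i→3 (data[3]=15≥8); i<j, swap → [4,2,7,3,6,15,8]
j→4, i→5; i≥j, return j=4. data = [4,2,7,3,6,15,8]

[4,2,7,3,6,15,8]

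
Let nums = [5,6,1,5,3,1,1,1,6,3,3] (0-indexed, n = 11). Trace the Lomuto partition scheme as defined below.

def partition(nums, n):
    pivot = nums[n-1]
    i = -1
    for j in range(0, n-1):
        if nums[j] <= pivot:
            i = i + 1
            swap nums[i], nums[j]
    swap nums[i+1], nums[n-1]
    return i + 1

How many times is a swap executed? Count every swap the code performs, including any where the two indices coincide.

7

pivot = nums[10] = 3; i = -1
j=0: nums[0]=5 > 3 → no swap
j=1: nums[1]=6 > 3 → no swap
j=2: nums[2]=1 ≤ 3 → i=0, swap nums[0],nums[2] → [1,6,5,5,3,1,1,1,6,3,3]
j=3: nums[3]=5 > 3 → no swap
j=4: nums[4]=3 ≤ 3 → i=1, swap nums[1],nums[4] → [1,3,5,5,6,1,1,1,6,3,3]
j=5: nums[5]=1 ≤ 3 → i=2, swap nums[2],nums[5] → [1,3,1,5,6,5,1,1,6,3,3]
j=6: nums[6]=1 ≤ 3 → i=3, swap nums[3],nums[6] → [1,3,1,1,6,5,5,1,6,3,3]
j=7: nums[7]=1 ≤ 3 → i=4, swap nums[4],nums[7] → [1,3,1,1,1,5,5,6,6,3,3]
j=8: nums[8]=6 > 3 → no swap
j=9: nums[9]=3 ≤ 3 → i=5, swap nums[5],nums[9] → [1,3,1,1,1,3,5,6,6,5,3]
final swap nums[6],nums[10] → [1,3,1,1,1,3,3,6,6,5,5]; return 6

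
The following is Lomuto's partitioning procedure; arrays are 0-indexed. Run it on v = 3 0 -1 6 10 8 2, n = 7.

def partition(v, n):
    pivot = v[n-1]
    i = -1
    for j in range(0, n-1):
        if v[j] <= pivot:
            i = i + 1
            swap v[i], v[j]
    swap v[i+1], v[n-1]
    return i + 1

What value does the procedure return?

2

pivot = v[6] = 2; i = -1
j=0: v[0]=3 > 2 → no swap
j=1: v[1]=0 ≤ 2 → i=0, swap v[0],v[1] → 0 3 -1 6 10 8 2
j=2: v[2]=-1 ≤ 2 → i=1, swap v[1],v[2] → 0 -1 3 6 10 8 2
j=3: v[3]=6 > 2 → no swap
j=4: v[4]=10 > 2 → no swap
j=5: v[5]=8 > 2 → no swap
final swap v[2],v[6] → 0 -1 2 6 10 8 3; return 2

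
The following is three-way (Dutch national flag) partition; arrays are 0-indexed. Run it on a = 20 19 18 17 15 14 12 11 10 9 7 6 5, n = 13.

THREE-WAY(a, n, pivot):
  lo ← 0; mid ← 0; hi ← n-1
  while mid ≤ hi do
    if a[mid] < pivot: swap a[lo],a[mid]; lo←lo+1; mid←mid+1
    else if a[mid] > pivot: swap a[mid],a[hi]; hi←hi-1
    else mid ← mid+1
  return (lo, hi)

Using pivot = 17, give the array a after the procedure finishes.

pivot = 17; lo=0, mid=0, hi=12
a[mid]=20>17: swap a[0],a[12]; hi=11 → 5 19 18 17 15 14 12 11 10 9 7 6 20
a[mid]=5<17: swap a[0],a[0]; lo=1,mid=1 → 5 19 18 17 15 14 12 11 10 9 7 6 20
a[mid]=19>17: swap a[1],a[11]; hi=10 → 5 6 18 17 15 14 12 11 10 9 7 19 20
a[mid]=6<17: swap a[1],a[1]; lo=2,mid=2 → 5 6 18 17 15 14 12 11 10 9 7 19 20
a[mid]=18>17: swap a[2],a[10]; hi=9 → 5 6 7 17 15 14 12 11 10 9 18 19 20
a[mid]=7<17: swap a[2],a[2]; lo=3,mid=3 → 5 6 7 17 15 14 12 11 10 9 18 19 20
a[mid]=17=17: mid=4
a[mid]=15<17: swap a[3],a[4]; lo=4,mid=5 → 5 6 7 15 17 14 12 11 10 9 18 19 20
a[mid]=14<17: swap a[4],a[5]; lo=5,mid=6 → 5 6 7 15 14 17 12 11 10 9 18 19 20
a[mid]=12<17: swap a[5],a[6]; lo=6,mid=7 → 5 6 7 15 14 12 17 11 10 9 18 19 20
a[mid]=11<17: swap a[6],a[7]; lo=7,mid=8 → 5 6 7 15 14 12 11 17 10 9 18 19 20
a[mid]=10<17: swap a[7],a[8]; lo=8,mid=9 → 5 6 7 15 14 12 11 10 17 9 18 19 20
a[mid]=9<17: swap a[8],a[9]; lo=9,mid=10 → 5 6 7 15 14 12 11 10 9 17 18 19 20
end: lo=9, hi=9; a = 5 6 7 15 14 12 11 10 9 17 18 19 20

5 6 7 15 14 12 11 10 9 17 18 19 20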